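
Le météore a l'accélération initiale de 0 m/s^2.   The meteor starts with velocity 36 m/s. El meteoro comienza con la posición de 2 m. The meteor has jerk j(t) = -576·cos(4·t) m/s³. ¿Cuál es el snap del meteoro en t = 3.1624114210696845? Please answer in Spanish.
Partiendo de la sacudida j(t) = -576·cos(4·t), tomamos 1 derivada. Derivando la sacudida, obtenemos el snap: s(t) = 2304·sin(4·t). Usando s(t) = 2304·sin(4·t) y sustituyendo t = 3.1624114210696845, encontramos s = 191.644081532396.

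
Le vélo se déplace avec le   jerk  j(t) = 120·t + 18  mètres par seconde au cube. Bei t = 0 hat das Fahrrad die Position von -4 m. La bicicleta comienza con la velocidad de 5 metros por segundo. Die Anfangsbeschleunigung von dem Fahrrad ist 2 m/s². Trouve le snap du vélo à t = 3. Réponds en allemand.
Ausgehend von dem Ruck j(t) = 120·t + 18, nehmen wir 1 Ableitung. Mit d/dt von j(t) finden wir s(t) = 120. Aus der Gleichung für den Snap s(t) = 120, setzen wir t = 3 ein und erhalten s = 120.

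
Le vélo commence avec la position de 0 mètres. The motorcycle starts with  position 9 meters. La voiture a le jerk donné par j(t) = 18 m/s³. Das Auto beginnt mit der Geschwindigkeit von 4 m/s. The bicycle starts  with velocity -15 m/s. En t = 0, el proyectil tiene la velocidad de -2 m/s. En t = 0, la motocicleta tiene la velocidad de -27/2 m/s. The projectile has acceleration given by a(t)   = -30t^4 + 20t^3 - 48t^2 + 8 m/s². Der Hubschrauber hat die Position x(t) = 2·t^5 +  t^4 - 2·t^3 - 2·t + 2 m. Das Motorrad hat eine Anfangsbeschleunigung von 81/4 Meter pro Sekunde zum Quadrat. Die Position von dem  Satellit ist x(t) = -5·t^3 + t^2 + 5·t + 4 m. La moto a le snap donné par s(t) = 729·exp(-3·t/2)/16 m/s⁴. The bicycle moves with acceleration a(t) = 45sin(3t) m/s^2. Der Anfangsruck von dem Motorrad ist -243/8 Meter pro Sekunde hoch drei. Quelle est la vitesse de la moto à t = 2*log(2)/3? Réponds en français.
Pour résoudre ceci, nous devons prendre 3 intégrales de notre équation du snap s(t) = 729·exp(-3·t/2)/16. L'intégrale du snap, avec j(0) = -243/8, donne le jerk: j(t) = -243·exp(-3·t/2)/8. La primitive du jerk, avec a(0) = 81/4, donne l'accélération: a(t) = 81·exp(-3·t/2)/4. En intégrant l'accélération et en utilisant la condition initiale v(0) = -27/2, nous obtenons v(t) = -27·exp(-3·t/2)/2. En utilisant v(t) = -27·exp(-3·t/2)/2 et en substituant t = 2*log(2)/3, nous trouvons v = -27/4.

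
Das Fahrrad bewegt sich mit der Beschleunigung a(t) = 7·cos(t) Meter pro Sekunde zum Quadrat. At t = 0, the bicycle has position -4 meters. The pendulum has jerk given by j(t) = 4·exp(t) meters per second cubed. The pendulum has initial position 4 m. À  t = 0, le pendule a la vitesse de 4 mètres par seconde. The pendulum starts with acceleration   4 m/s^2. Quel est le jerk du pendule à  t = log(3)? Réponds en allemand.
Aus der Gleichung für den Ruck j(t) = 4·exp(t), setzen wir t = log(3) ein und erhalten j = 12.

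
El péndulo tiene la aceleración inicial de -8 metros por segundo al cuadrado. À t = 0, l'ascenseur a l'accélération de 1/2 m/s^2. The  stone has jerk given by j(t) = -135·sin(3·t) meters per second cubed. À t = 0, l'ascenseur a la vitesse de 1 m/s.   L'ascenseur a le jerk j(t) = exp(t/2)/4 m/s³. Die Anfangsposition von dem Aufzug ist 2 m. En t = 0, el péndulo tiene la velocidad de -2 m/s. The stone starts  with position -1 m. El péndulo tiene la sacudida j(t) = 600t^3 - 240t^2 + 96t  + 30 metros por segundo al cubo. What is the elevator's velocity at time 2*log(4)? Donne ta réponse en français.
En partant du jerk j(t) = exp(t/2)/4, nous prenons 2 intégrales. L'intégrale du jerk, avec a(0) = 1/2, donne l'accélération: a(t) = exp(t/2)/2. La primitive de l'accélération, avec v(0) = 1, donne la vitesse: v(t) = exp(t/2). En utilisant v(t) = exp(t/2) et en substituant t = 2*log(4), nous trouvons v = 4.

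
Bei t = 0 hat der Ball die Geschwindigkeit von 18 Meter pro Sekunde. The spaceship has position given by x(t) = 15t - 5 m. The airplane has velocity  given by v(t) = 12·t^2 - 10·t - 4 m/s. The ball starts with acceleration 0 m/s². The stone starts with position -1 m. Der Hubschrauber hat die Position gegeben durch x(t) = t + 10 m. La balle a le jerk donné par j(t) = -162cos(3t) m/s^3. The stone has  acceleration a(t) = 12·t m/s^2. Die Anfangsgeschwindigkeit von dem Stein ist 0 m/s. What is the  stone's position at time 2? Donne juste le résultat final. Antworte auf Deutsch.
Die Position bei t = 2 ist x = 15.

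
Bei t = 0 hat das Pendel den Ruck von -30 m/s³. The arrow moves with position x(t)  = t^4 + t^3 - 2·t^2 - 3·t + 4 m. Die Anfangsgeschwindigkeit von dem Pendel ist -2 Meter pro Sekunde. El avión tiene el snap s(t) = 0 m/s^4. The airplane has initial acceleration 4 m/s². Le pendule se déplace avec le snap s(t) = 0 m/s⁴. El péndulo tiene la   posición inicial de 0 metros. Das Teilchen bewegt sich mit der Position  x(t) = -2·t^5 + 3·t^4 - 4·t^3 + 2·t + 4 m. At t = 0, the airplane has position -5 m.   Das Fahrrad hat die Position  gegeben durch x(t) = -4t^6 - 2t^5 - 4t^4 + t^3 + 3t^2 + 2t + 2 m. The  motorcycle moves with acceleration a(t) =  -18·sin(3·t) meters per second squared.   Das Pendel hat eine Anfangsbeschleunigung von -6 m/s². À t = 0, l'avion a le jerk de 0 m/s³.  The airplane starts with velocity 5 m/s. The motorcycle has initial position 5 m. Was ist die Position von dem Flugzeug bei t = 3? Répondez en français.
En partant du snap s(t) = 0, nous prenons 4 primitives. En intégrant le snap et en utilisant la condition initiale j(0) = 0, nous obtenons j(t) = 0. En intégrant le jerk et en utilisant la condition initiale a(0) = 4, nous obtenons a(t) = 4. L'intégrale de l'accélération, avec v(0) = 5, donne la vitesse: v(t) = 4·t + 5. La primitive de la vitesse est la position. En utilisant x(0) = -5, nous obtenons x(t) = 2·t^2 + 5·t - 5. En utilisant x(t) = 2·t^2 + 5·t - 5 et en substituant t = 3, nous trouvons x = 28.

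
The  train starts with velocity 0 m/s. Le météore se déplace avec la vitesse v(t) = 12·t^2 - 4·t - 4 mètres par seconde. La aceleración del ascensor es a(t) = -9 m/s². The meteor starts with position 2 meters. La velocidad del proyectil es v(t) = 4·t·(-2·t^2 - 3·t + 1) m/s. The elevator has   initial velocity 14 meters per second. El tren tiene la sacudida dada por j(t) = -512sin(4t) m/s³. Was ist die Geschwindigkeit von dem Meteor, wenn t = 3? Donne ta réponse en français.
En utilisant v(t) = 12·t^2 - 4·t - 4 et en substituant t = 3, nous trouvons v = 92.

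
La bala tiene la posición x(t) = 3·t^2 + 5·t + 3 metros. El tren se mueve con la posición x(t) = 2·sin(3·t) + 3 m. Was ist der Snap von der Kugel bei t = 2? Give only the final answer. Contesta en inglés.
At t = 2, s = 0.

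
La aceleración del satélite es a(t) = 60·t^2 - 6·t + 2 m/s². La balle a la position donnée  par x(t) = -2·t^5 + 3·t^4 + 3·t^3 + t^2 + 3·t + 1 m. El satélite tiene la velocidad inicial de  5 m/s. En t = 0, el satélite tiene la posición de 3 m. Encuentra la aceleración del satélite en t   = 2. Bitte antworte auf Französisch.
Nous avons l'accélération a(t) = 60·t^2 - 6·t + 2. En substituant t = 2: a(2) = 230.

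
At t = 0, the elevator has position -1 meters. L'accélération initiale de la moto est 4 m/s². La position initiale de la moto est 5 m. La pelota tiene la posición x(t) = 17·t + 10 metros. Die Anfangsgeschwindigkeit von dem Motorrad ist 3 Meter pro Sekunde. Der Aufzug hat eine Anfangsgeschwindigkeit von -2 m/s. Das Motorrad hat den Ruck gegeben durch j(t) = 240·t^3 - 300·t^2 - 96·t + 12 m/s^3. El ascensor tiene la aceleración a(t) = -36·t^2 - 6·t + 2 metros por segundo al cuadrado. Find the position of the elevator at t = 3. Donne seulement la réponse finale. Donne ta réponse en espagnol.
La respuesta es -268.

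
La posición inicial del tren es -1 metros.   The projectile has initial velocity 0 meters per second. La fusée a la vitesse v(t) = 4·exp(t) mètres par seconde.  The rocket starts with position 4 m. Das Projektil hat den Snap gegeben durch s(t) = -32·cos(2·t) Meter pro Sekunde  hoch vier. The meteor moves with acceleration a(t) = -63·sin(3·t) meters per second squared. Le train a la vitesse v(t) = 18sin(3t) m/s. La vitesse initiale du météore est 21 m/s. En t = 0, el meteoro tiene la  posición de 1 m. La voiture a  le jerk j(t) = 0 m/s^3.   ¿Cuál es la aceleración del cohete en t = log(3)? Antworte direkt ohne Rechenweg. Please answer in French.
À t = log(3), a = 12.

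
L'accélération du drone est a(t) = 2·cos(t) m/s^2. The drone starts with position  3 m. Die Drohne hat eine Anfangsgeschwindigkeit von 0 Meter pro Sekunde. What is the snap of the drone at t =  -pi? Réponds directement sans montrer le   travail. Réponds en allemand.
Die Antwort ist 2.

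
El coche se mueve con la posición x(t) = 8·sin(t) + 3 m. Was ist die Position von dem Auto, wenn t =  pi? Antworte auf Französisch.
De l'équation de la position x(t) = 8·sin(t) + 3, nous substituons t = pi pour obtenir x = 3.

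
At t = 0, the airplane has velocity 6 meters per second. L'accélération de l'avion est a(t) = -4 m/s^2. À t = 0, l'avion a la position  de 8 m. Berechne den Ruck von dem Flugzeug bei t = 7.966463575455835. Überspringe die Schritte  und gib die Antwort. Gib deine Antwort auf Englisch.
At t = 7.966463575455835, j = 0.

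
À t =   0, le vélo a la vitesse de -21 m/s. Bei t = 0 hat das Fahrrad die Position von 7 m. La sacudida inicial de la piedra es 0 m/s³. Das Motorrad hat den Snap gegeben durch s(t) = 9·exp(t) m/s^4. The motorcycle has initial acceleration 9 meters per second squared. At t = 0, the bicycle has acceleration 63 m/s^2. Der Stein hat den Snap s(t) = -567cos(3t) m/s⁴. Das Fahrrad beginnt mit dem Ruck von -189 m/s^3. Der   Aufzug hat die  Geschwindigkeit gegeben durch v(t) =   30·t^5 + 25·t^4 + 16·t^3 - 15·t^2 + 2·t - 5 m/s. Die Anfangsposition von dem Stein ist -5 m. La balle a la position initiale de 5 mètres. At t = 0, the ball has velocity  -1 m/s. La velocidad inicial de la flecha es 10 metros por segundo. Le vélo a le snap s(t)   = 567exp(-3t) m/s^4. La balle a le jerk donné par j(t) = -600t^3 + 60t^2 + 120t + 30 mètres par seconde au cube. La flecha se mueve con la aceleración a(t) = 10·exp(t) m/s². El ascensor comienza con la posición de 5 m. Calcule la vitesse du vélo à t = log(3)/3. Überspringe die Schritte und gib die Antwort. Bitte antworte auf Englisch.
At t = log(3)/3, v = -7.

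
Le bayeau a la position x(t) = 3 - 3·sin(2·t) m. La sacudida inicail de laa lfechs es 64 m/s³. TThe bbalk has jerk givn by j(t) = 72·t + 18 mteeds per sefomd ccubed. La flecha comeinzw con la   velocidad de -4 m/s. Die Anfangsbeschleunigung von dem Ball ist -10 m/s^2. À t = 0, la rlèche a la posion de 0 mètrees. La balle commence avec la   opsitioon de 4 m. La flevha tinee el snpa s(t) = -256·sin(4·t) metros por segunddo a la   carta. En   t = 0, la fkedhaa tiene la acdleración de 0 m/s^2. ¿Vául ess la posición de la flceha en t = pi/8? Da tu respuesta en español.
Para resolver esto, necesitamos tomar 4 antiderivadas de nuestra ecuación del snap s(t) = -256·sin(4·t). Integrando el snap y usando la condición inicial j(0) = 64, obtenemos j(t) = 64·cos(4·t). La integral de la sacudida, con a(0) = 0, da la aceleración: a(t) = 16·sin(4·t). La antiderivada de la aceleración, con v(0) = -4, da la velocidad: v(t) = -4·cos(4·t). Tomando ∫v(t)dt y aplicando x(0) = 0, encontramos x(t) = -sin(4·t). De la ecuación de la posición x(t) = -sin(4·t), sustituimos t = pi/8 para obtener x = -1.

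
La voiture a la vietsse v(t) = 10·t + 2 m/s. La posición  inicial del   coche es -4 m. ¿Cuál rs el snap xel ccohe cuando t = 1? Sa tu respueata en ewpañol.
Debemos derivar nuestra ecuación de la velocidad v(t) = 10·t + 2 3 veces. Derivando la velocidad, obtenemos la aceleración: a(t) = 10. La derivada de la aceleración da la sacudida: j(t) = 0. Tomando d/dt de j(t), encontramos s(t) = 0. Usando s(t) = 0 y sustituyendo t = 1, encontramos s = 0.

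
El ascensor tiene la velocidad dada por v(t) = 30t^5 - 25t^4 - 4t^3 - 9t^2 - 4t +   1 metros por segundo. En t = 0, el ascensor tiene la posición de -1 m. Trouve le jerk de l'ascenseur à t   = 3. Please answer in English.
To solve this, we need to take 2 derivatives of our velocity equation v(t) = 30·t^5 - 25·t^4 - 4·t^3 - 9·t^2 - 4·t + 1. The derivative of velocity gives acceleration: a(t) = 150·t^4 - 100·t^3 - 12·t^2 - 18·t - 4. Taking d/dt of a(t), we find j(t) = 600·t^3 - 300·t^2 - 24·t - 18. From the given jerk equation j(t) = 600·t^3 - 300·t^2 - 24·t - 18, we substitute t = 3 to get j = 13410.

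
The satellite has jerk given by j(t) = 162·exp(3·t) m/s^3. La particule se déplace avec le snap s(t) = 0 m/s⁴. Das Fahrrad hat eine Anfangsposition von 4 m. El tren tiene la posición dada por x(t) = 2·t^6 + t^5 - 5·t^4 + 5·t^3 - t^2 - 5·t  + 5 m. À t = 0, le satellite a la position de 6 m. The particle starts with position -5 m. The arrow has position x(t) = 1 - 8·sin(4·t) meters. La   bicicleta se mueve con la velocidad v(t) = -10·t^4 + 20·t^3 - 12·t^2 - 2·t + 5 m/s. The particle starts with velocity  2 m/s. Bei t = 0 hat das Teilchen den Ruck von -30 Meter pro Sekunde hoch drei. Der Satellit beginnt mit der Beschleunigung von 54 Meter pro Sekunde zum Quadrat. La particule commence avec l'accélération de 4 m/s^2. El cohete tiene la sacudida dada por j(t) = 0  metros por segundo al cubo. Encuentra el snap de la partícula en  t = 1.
Tenemos el snap s(t) = 0. Sustituyendo t = 1: s(1) = 0.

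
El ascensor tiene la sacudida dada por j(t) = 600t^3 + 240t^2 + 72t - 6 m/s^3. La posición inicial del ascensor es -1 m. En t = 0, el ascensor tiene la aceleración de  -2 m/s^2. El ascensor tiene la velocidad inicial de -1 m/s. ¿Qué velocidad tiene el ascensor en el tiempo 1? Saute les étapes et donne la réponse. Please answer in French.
v(1) = 56.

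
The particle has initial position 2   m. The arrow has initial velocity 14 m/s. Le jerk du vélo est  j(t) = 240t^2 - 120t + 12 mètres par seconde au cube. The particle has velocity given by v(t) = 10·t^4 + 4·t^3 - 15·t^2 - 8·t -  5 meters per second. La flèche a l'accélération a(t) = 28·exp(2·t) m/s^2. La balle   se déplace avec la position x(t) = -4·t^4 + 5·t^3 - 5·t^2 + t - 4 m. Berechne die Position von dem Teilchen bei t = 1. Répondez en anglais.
We need to integrate our velocity equation v(t) = 10·t^4 + 4·t^3 - 15·t^2 - 8·t - 5 1 time. The integral of velocity, with x(0) = 2, gives position: x(t) = 2·t^5 + t^4 - 5·t^3 - 4·t^2 - 5·t + 2. We have position x(t) = 2·t^5 + t^4 - 5·t^3 - 4·t^2 - 5·t + 2. Substituting t = 1: x(1) = -9.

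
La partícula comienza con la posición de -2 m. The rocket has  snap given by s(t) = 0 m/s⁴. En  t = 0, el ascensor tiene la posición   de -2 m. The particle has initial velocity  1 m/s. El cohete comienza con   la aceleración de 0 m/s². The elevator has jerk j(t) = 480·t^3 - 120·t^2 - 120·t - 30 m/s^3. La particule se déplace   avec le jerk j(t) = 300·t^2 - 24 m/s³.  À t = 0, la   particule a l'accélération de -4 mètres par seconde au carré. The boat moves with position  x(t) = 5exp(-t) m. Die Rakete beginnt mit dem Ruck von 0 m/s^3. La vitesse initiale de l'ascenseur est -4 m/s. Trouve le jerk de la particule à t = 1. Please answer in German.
Mit j(t) = 300·t^2 - 24 und Einsetzen von t = 1, finden wir j = 276.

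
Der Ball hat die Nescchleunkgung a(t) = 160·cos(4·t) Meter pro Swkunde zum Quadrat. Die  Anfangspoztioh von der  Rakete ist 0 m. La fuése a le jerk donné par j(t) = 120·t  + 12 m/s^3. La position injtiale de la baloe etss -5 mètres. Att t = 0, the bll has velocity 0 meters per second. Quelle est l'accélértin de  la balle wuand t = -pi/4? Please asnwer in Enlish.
Using a(t) = 160·cos(4·t) and substituting t = -pi/4, we find a = -160.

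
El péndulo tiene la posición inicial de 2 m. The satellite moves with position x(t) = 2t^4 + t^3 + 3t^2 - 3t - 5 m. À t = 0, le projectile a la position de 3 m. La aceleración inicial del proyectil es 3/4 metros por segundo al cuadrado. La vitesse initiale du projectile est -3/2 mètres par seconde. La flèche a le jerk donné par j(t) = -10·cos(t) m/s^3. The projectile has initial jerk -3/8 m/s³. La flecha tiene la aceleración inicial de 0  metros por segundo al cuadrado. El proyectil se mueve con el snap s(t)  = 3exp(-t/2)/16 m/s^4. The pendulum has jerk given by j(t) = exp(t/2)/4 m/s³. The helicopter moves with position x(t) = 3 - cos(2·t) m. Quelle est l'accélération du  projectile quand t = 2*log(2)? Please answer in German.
Wir müssen die Stammfunktion unserer Gleichung für den Snap s(t) = 3·exp(-t/2)/16 2-mal finden. Durch Integration von dem Snap und Verwendung der Anfangsbedingung j(0) = -3/8, erhalten wir j(t) = -3·exp(-t/2)/8. Das Integral von dem Ruck, mit a(0) = 3/4, ergibt die Beschleunigung: a(t) = 3·exp(-t/2)/4. Mit a(t) = 3·exp(-t/2)/4 und Einsetzen von t = 2*log(2), finden wir a = 3/8.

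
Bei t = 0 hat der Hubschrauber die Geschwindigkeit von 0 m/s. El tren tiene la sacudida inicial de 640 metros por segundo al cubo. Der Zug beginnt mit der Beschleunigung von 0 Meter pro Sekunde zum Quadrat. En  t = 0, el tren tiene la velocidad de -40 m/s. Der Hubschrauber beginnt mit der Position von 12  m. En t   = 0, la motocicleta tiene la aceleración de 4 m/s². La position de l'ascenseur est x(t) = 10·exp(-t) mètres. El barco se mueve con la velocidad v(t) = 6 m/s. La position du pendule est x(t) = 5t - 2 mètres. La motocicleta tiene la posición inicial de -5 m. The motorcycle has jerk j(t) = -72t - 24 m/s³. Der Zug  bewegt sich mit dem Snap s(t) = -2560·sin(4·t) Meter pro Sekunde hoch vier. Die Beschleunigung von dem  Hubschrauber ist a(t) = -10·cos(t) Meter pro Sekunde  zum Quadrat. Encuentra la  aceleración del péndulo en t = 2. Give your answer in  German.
Um dies zu lösen, müssen wir 2 Ableitungen unserer Gleichung für die Position x(t) = 5·t - 2 nehmen. Die Ableitung von der Position ergibt die Geschwindigkeit: v(t) = 5. Mit d/dt von v(t) finden wir a(t) = 0. Wir haben die Beschleunigung a(t) = 0. Durch Einsetzen von t = 2: a(2) = 0.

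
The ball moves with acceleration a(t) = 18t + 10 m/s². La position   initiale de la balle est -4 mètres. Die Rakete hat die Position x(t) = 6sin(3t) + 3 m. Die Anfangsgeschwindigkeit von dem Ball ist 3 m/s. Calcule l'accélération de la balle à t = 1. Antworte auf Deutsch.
Mit a(t) = 18·t + 10 und Einsetzen von t = 1, finden wir a = 28.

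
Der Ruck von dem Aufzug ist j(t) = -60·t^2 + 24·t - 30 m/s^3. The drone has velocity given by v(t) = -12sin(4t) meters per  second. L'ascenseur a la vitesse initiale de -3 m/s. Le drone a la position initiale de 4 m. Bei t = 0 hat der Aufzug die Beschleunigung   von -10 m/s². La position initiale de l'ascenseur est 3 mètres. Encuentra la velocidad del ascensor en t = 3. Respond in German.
Wir müssen unsere Gleichung für den Ruck j(t) = -60·t^2 + 24·t - 30 2-mal integrieren. Durch Integration von dem Ruck und Verwendung der Anfangsbedingung a(0) = -10, erhalten wir a(t) = -20·t^3 + 12·t^2 - 30·t - 10. Das Integral von der Beschleunigung ist die Geschwindigkeit. Mit v(0) = -3 erhalten wir v(t) = -5·t^4 + 4·t^3 - 15·t^2 - 10·t - 3. Wir haben die Geschwindigkeit v(t) = -5·t^4 + 4·t^3 - 15·t^2 - 10·t - 3. Durch Einsetzen von t = 3: v(3) = -465.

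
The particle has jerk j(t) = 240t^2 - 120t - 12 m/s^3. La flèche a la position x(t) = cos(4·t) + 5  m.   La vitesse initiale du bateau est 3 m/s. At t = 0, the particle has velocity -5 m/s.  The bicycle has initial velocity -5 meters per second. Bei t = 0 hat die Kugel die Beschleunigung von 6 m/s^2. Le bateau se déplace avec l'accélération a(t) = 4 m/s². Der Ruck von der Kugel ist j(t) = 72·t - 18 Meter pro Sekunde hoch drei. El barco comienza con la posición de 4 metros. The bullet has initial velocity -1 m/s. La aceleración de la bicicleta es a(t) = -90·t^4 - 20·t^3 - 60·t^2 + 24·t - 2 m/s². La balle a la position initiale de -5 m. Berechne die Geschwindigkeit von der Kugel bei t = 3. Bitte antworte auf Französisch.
Pour résoudre ceci, nous devons prendre 2 primitives de notre équation du jerk j(t) = 72·t - 18. L'intégrale du jerk, avec a(0) = 6, donne l'accélération: a(t) = 36·t^2 - 18·t + 6. En prenant ∫a(t)dt et en appliquant v(0) = -1, nous trouvons v(t) = 12·t^3 - 9·t^2 + 6·t - 1. De l'équation de la vitesse v(t) = 12·t^3 - 9·t^2 + 6·t - 1, nous substituons t = 3 pour obtenir v = 260.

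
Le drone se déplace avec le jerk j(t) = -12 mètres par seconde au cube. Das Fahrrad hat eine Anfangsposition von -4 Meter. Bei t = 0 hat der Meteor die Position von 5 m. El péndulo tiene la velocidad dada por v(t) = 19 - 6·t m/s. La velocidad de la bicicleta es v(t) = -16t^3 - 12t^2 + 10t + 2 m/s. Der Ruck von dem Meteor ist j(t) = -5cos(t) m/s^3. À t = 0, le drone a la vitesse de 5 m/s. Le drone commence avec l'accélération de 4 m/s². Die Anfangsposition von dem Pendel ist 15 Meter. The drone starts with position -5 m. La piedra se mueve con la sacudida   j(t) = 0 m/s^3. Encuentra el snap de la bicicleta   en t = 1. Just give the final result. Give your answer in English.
At t = 1, s = -96.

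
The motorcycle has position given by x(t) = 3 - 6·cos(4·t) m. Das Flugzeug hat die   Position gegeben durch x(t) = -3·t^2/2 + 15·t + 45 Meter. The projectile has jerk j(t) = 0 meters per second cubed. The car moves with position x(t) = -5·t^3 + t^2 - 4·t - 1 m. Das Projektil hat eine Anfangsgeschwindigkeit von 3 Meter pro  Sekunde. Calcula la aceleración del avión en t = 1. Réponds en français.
Nous devons dériver notre équation de la position x(t) = -3·t^2/2 + 15·t + 45 2 fois. En prenant d/dt de x(t), nous trouvons v(t) = 15 - 3·t. En dérivant la vitesse, nous obtenons l'accélération: a(t) = -3. En utilisant a(t) = -3 et en substituant t = 1, nous trouvons a = -3.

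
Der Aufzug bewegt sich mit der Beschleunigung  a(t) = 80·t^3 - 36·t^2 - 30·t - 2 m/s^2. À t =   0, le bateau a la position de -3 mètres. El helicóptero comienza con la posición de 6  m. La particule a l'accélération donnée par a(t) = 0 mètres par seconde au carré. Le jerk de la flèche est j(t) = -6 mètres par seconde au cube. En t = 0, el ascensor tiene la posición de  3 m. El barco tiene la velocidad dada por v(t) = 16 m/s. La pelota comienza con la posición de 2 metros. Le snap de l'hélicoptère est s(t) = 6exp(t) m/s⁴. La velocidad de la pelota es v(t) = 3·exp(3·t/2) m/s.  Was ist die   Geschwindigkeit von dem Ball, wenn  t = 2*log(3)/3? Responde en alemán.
Mit v(t) = 3·exp(3·t/2) und Einsetzen von t = 2*log(3)/3, finden wir v = 9.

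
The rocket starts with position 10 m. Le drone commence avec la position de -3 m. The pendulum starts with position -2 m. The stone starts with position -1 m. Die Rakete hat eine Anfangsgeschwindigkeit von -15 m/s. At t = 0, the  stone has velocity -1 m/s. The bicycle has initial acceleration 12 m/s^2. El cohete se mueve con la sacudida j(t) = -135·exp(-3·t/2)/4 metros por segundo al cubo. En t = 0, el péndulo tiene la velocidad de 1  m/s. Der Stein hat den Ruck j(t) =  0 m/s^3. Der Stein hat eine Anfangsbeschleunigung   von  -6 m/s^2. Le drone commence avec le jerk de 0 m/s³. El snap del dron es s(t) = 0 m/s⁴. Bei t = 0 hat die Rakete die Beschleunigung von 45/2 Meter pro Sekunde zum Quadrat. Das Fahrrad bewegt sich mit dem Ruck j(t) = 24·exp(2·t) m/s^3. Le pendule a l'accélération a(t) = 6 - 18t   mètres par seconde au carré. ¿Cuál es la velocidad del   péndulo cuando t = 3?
Para resolver esto, necesitamos tomar 1 antiderivada de nuestra ecuación de la aceleración a(t) = 6 - 18·t. Tomando ∫a(t)dt y aplicando v(0) = 1, encontramos v(t) = -9·t^2 + 6·t + 1. De la ecuación de la velocidad v(t) = -9·t^2 + 6·t + 1, sustituimos t = 3 para obtener v = -62.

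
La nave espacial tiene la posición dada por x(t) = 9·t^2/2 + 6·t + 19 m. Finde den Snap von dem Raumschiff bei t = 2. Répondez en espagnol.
Debemos derivar nuestra ecuación de la posición x(t) = 9·t^2/2 + 6·t + 19 4 veces. Derivando la posición, obtenemos la velocidad: v(t) = 9·t + 6. Tomando d/dt de v(t), encontramos a(t) = 9. La derivada de la aceleración da la sacudida: j(t) = 0. Tomando d/dt de j(t), encontramos s(t) = 0. Usando s(t) = 0 y sustituyendo t = 2, encontramos s = 0.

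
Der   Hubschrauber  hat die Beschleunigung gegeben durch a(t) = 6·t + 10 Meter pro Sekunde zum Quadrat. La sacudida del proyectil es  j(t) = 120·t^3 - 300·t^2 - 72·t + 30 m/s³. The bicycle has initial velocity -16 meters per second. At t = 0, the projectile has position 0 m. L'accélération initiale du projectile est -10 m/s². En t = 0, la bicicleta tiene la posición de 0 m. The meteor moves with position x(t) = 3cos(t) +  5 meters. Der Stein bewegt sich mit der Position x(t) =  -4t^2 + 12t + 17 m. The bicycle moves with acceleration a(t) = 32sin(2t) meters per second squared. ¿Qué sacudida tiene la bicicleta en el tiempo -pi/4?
Para resolver esto, necesitamos tomar 1 derivada de nuestra ecuación de la aceleración a(t) = 32·sin(2·t). Derivando la aceleración, obtenemos la sacudida: j(t) = 64·cos(2·t). Tenemos la sacudida j(t) = 64·cos(2·t). Sustituyendo t = -pi/4: j(-pi/4) = 0.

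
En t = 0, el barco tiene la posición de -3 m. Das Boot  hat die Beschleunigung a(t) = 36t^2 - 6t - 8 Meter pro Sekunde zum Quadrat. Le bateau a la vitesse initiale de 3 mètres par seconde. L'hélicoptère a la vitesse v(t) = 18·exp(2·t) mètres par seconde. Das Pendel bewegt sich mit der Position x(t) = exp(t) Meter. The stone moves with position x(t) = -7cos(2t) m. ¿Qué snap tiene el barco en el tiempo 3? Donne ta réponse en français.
Pour résoudre ceci, nous devons prendre 2 dérivées de notre équation de l'accélération a(t) = 36·t^2 - 6·t - 8. La dérivée de l'accélération donne le jerk: j(t) = 72·t - 6. En prenant d/dt de j(t), nous trouvons s(t) = 72. Nous avons le snap s(t) = 72. En substituant t = 3: s(3) = 72.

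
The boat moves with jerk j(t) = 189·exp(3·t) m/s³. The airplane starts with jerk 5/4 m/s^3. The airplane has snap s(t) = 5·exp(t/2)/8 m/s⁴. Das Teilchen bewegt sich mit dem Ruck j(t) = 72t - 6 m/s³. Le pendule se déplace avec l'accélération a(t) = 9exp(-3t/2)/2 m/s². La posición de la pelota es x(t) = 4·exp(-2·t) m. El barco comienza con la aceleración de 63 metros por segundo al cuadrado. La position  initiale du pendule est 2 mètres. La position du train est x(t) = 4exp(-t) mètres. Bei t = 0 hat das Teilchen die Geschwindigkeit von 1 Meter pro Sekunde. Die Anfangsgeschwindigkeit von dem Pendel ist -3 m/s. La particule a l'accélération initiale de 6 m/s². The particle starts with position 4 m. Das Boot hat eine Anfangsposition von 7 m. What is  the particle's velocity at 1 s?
We must find the antiderivative of our jerk equation j(t) = 72·t - 6 2 times. The antiderivative of jerk, with a(0) = 6, gives acceleration: a(t) = 36·t^2 - 6·t + 6. The integral of acceleration, with v(0) = 1, gives velocity: v(t) = 12·t^3 - 3·t^2 + 6·t + 1. Using v(t) = 12·t^3 - 3·t^2 + 6·t + 1 and substituting t = 1, we find v = 16.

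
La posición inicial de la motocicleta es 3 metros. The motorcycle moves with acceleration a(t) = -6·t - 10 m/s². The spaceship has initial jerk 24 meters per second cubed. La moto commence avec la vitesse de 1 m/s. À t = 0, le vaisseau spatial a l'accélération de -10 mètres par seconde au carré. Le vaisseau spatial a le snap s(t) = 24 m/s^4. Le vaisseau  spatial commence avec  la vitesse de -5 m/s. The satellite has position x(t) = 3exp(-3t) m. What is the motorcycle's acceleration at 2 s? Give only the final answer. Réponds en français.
L'accélération à t = 2 est a = -22.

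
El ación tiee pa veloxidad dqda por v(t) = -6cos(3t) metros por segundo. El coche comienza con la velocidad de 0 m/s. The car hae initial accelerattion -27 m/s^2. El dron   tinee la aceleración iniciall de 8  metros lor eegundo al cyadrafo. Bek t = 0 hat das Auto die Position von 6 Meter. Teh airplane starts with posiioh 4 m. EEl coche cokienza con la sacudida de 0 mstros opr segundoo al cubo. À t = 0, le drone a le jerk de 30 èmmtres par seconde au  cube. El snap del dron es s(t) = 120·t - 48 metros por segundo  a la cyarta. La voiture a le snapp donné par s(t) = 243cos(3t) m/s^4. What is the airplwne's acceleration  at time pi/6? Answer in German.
Ausgehend von der Geschwindigkeit v(t) = -6·cos(3·t), nehmen wir 1 Ableitung. Mit d/dt von v(t) finden wir a(t) = 18·sin(3·t). Wir haben die Beschleunigung a(t) = 18·sin(3·t). Durch Einsetzen von t = pi/6: a(pi/6) = 18.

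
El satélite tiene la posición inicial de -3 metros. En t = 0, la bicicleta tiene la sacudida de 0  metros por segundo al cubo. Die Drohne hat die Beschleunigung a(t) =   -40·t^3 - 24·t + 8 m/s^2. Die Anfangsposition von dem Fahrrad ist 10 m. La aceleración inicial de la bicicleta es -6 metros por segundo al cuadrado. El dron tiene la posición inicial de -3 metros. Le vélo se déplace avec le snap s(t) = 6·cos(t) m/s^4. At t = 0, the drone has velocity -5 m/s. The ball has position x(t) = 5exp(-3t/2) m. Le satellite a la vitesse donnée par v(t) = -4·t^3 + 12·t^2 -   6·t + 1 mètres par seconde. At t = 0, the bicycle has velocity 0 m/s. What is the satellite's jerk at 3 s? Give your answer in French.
En partant de la vitesse v(t) = -4·t^3 + 12·t^2 - 6·t + 1, nous prenons 2 dérivées. La dérivée de la vitesse donne l'accélération: a(t) = -12·t^2 + 24·t - 6. En prenant d/dt de a(t), nous trouvons j(t) = 24 - 24·t. De l'équation du jerk j(t) = 24 - 24·t, nous substituons t = 3 pour obtenir j = -48.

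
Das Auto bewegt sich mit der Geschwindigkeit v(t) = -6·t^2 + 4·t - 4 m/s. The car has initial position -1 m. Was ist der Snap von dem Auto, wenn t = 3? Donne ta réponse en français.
En partant de la vitesse v(t) = -6·t^2 + 4·t - 4, nous prenons 3 dérivées. En dérivant la vitesse, nous obtenons l'accélération: a(t) = 4 - 12·t. En prenant d/dt de a(t), nous trouvons j(t) = -12. En prenant d/dt de j(t), nous trouvons s(t) = 0. De l'équation du snap s(t) = 0, nous substituons t = 3 pour obtenir s = 0.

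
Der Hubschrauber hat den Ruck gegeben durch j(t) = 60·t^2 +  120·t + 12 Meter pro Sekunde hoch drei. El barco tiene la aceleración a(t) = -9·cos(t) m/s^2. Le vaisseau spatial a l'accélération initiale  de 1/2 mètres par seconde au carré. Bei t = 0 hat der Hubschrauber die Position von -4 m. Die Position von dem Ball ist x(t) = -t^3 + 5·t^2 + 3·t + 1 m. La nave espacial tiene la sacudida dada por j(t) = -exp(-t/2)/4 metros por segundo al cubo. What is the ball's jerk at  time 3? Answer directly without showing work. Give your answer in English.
The jerk at t = 3 is j = -6.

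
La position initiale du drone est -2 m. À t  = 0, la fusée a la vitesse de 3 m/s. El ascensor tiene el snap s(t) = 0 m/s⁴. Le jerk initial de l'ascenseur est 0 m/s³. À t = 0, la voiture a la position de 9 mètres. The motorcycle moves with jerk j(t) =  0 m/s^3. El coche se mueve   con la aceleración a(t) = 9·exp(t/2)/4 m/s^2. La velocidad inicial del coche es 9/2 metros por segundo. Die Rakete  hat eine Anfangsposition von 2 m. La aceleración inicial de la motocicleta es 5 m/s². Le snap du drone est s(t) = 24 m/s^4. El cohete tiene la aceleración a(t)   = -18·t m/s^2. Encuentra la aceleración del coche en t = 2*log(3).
De la ecuación de la aceleración a(t) = 9·exp(t/2)/4, sustituimos t = 2*log(3) para obtener a = 27/4.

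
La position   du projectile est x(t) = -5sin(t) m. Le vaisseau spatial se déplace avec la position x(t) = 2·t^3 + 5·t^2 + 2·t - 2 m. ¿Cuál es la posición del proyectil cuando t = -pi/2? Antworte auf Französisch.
Nous avons la position x(t) = -5·sin(t). En substituant t = -pi/2: x(-pi/2) = 5.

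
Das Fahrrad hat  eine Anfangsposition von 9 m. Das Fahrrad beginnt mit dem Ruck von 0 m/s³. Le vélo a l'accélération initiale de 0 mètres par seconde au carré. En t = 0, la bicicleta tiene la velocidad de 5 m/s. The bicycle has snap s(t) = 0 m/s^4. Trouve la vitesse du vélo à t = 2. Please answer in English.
Starting from snap s(t) = 0, we take 3 integrals. The integral of snap is jerk. Using j(0) = 0, we get j(t) = 0. Finding the integral of j(t) and using a(0) = 0: a(t) = 0. Integrating acceleration and using the initial condition v(0) = 5, we get v(t) = 5. From the given velocity equation v(t) = 5, we substitute t = 2 to get v = 5.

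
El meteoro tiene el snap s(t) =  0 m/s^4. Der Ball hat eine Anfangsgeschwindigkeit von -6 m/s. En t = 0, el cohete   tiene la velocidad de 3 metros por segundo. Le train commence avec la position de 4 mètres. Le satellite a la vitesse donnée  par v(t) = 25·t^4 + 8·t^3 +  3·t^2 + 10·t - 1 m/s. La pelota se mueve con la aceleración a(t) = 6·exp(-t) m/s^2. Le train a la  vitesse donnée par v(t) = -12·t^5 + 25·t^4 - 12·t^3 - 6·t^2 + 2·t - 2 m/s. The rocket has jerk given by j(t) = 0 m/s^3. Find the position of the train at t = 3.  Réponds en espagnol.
Para resolver esto, necesitamos tomar 1 antiderivada de nuestra ecuación de la velocidad v(t) = -12·t^5 + 25·t^4 - 12·t^3 - 6·t^2 + 2·t - 2. La antiderivada de la velocidad, con x(0) = 4, da la posición: x(t) = -2·t^6 + 5·t^5 - 3·t^4 - 2·t^3 + t^2 - 2·t + 4. Tenemos la posición x(t) = -2·t^6 + 5·t^5 - 3·t^4 - 2·t^3 + t^2 - 2·t + 4. Sustituyendo t = 3: x(3) = -533.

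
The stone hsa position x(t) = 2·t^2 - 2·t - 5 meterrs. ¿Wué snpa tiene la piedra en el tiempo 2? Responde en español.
Para resolver esto, necesitamos tomar 4 derivadas de nuestra ecuación de la posición x(t) = 2·t^2 - 2·t - 5. Derivando la posición, obtenemos la velocidad: v(t) = 4·t - 2. La derivada de la velocidad da la aceleración: a(t) = 4. La derivada de la aceleración da la sacudida: j(t) = 0. Tomando d/dt de j(t), encontramos s(t) = 0. Usando s(t) = 0 y sustituyendo t = 2, encontramos s = 0.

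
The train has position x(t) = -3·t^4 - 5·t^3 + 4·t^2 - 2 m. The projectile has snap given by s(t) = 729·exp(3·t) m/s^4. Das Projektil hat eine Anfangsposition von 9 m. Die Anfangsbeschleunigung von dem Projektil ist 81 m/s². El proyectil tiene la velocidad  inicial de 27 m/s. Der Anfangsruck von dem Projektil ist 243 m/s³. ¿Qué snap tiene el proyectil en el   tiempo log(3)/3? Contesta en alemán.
Aus der Gleichung für den Snap s(t) = 729·exp(3·t), setzen wir t = log(3)/3 ein und erhalten s = 2187.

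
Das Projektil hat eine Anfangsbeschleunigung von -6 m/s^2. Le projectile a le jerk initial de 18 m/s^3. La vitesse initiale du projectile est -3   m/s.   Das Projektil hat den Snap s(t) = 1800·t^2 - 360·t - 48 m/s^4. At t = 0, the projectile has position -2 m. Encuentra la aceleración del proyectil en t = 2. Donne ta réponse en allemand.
Um dies zu lösen, müssen wir 2 Integrale unserer Gleichung für den Snap s(t) = 1800·t^2 - 360·t - 48 finden. Mit ∫s(t)dt und Anwendung von j(0) = 18, finden wir j(t) = 600·t^3 - 180·t^2 - 48·t + 18. Das Integral von dem Ruck, mit a(0) = -6, ergibt die Beschleunigung: a(t) = 150·t^4 - 60·t^3 - 24·t^2 + 18·t - 6. Mit a(t) = 150·t^4 - 60·t^3 - 24·t^2 + 18·t - 6 und Einsetzen von t = 2, finden wir a = 1854.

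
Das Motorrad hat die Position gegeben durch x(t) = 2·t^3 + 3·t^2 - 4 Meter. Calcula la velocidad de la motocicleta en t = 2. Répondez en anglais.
To solve this, we need to take 1 derivative of our position equation x(t) = 2·t^3 + 3·t^2 - 4. Taking d/dt of x(t), we find v(t) = 6·t^2 + 6·t. Using v(t) = 6·t^2 + 6·t and substituting t = 2, we find v = 36.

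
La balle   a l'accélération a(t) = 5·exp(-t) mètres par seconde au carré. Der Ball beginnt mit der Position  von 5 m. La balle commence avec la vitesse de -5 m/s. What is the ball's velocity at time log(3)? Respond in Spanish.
Debemos encontrar la antiderivada de nuestra ecuación de la aceleración a(t) = 5·exp(-t) 1 vez. La integral de la aceleración es la velocidad. Usando v(0) = -5, obtenemos v(t) = -5·exp(-t). Tenemos la velocidad v(t) = -5·exp(-t). Sustituyendo t = log(3): v(log(3)) = -5/3.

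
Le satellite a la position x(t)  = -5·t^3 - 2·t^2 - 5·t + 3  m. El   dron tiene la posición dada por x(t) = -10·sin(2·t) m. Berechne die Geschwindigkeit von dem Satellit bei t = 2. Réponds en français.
En partant de la position x(t) = -5·t^3 - 2·t^2 - 5·t + 3, nous prenons 1 dérivée. En dérivant la position, nous obtenons la vitesse: v(t) = -15·t^2 - 4·t - 5. Nous avons la vitesse v(t) = -15·t^2 - 4·t - 5. En substituant t = 2: v(2) = -73.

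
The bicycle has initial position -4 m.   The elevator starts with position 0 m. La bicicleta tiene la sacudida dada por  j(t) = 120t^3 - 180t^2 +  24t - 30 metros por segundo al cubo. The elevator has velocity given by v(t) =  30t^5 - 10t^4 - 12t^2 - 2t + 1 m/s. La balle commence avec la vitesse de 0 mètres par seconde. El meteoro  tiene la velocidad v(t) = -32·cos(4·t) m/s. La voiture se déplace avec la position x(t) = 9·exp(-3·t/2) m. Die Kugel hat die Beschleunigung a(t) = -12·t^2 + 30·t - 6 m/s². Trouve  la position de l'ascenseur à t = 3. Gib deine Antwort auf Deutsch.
Um dies zu lösen, müssen wir 1 Stammfunktion unserer Gleichung für die Geschwindigkeit v(t) = 30·t^5 - 10·t^4 - 12·t^2 - 2·t + 1 finden. Durch Integration von der Geschwindigkeit und Verwendung der Anfangsbedingung x(0) = 0, erhalten wir x(t) = 5·t^6 - 2·t^5 - 4·t^3 - t^2 + t. Mit x(t) = 5·t^6 - 2·t^5 - 4·t^3 - t^2 + t und Einsetzen von t = 3, finden wir x = 3045.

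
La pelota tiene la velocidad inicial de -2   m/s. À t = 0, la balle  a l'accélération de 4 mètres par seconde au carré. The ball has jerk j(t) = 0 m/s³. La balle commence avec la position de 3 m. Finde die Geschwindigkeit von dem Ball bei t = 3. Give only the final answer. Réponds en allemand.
Bei t = 3, v = 10.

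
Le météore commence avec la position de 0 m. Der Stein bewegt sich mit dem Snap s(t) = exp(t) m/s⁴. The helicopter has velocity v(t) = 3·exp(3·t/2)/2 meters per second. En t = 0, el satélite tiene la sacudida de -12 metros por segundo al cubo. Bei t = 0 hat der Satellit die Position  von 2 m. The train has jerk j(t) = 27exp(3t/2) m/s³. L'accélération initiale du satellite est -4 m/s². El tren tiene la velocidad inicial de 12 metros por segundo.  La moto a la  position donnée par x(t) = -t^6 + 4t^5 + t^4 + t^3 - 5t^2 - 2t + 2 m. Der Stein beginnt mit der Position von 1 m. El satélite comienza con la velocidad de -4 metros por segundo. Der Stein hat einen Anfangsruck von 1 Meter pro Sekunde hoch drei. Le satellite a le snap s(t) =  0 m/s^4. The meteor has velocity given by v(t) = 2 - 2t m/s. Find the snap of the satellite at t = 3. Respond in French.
Nous avons le snap s(t) = 0. En substituant t = 3: s(3) = 0.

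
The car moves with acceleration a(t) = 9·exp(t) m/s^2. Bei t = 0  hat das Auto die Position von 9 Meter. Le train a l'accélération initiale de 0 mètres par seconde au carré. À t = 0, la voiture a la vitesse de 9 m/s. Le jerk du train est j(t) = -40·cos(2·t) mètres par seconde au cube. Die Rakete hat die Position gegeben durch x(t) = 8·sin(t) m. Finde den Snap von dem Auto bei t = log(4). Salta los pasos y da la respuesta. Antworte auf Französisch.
La réponse est 36.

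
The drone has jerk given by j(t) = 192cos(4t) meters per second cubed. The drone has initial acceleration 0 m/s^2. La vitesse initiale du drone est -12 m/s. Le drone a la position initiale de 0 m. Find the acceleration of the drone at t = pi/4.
To find the answer, we compute 1 integral of j(t) = 192·cos(4·t). The antiderivative of jerk, with a(0) = 0, gives acceleration: a(t) = 48·sin(4·t). From the given acceleration equation a(t) = 48·sin(4·t), we substitute t = pi/4 to get a = 0.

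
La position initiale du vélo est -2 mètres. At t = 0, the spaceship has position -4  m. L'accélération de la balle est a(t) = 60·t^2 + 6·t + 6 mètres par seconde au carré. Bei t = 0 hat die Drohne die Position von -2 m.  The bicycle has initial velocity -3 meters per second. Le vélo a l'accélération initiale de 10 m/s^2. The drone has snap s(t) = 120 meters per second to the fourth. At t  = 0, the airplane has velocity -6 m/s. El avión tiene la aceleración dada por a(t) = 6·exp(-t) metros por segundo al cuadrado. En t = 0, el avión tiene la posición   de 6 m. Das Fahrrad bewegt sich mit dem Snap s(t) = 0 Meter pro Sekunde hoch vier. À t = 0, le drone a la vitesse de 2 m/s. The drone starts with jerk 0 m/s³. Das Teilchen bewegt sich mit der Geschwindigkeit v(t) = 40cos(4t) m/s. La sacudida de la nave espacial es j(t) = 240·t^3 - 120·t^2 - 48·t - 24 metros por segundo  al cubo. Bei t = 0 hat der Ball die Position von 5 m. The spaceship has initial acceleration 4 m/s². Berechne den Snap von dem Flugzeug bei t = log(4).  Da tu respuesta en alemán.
Wir müssen unsere Gleichung für die Beschleunigung a(t) = 6·exp(-t) 2-mal ableiten. Die Ableitung von der Beschleunigung ergibt den Ruck: j(t) = -6·exp(-t). Die Ableitung von dem Ruck ergibt den Snap: s(t) = 6·exp(-t). Wir haben den Snap s(t) = 6·exp(-t). Durch Einsetzen von t = log(4): s(log(4)) = 3/2.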